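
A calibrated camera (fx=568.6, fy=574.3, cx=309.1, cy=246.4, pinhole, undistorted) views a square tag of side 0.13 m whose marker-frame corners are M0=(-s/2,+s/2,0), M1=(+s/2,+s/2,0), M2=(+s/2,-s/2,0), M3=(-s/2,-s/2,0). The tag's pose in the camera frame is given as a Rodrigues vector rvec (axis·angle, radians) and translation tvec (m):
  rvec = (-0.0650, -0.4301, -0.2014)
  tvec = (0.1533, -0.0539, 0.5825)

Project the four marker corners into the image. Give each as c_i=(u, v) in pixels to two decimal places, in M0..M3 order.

c0=(420.97, 268.56) c1=(518.96, 244.48) c2=(492.97, 125.01) c3=(392.89, 137.25)

Intrinsics K: fx=568.6, fy=574.3, cx=309.1, cy=246.4
Marker side s = 0.13 m; corners in marker frame (Z=0):
  M0 = (-0.0650, +0.0650, 0)
  M1 = (+0.0650, +0.0650, 0)
  M2 = (+0.0650, -0.0650, 0)
  M3 = (-0.0650, -0.0650, 0)
rvec = (-0.0650, -0.4301, -0.2014), |rvec| = θ = 0.47935 rad = 27.465°
Rodrigues: sinθ=0.46120, 1−cosθ=0.11270; R = I + sinθ·[k]× + (1−cosθ)·[k]×²:
    [+0.88937 +0.20749 -0.40740]
    [-0.18006 +0.97803 +0.10503]
    [+0.42024 -0.02005 +0.90719]
t = (0.1533, -0.0539, 0.5825) m
M0: Pc = R·M0+t = (+0.10898, +0.02138, +0.55388); u = 568.6·(+0.10898)/0.55388 + 309.1 = 420.9737, v = 574.3·(+0.02138)/0.55388 + 246.4 = 268.5642
M1: Pc = R·M1+t = (+0.22460, -0.00203, +0.60851); u = 568.6·(+0.22460)/0.60851 + 309.1 = 518.9645, v = 574.3·(-0.00203)/0.60851 + 246.4 = 244.4822
M2: Pc = R·M2+t = (+0.19762, -0.12918, +0.61112); u = 568.6·(+0.19762)/0.61112 + 309.1 = 492.9726, v = 574.3·(-0.12918)/0.61112 + 246.4 = 125.0065
M3: Pc = R·M3+t = (+0.08200, -0.10577, +0.55649); u = 568.6·(+0.08200)/0.55649 + 309.1 = 392.8892, v = 574.3·(-0.10577)/0.55649 + 246.4 = 137.2466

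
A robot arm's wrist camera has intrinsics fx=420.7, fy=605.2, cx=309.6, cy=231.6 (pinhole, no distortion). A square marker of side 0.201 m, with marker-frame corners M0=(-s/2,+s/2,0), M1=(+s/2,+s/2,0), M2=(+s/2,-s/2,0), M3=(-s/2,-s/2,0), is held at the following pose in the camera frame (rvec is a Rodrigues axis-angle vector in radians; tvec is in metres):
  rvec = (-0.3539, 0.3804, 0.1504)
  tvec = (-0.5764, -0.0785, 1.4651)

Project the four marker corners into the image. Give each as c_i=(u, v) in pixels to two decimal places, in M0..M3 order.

Intrinsics K: fx=420.7, fy=605.2, cx=309.6, cy=231.6
Marker side s = 0.201 m; corners in marker frame (Z=0):
  M0 = (-0.1005, +0.1005, 0)
  M1 = (+0.1005, +0.1005, 0)
  M2 = (+0.1005, -0.1005, 0)
  M3 = (-0.1005, -0.1005, 0)
rvec = (-0.3539, 0.3804, 0.1504), |rvec| = θ = 0.54090 rad = 30.991°
Rodrigues: sinθ=0.51491, 1−cosθ=0.14275; R = I + sinθ·[k]× + (1−cosθ)·[k]×²:
    [+0.91836 -0.20886 +0.33615]
    [+0.07749 +0.92785 +0.36481]
    [-0.38809 -0.30898 +0.86828]
t = (-0.5764, -0.0785, 1.4651) m
M0: Pc = R·M0+t = (-0.68969, +0.00696, +1.47305); u = 420.7·(-0.68969)/1.47305 + 309.6 = 112.6274, v = 605.2·(+0.00696)/1.47305 + 231.6 = 234.4602
M1: Pc = R·M1+t = (-0.50510, +0.02254, +1.39504); u = 420.7·(-0.50510)/1.39504 + 309.6 = 157.2797, v = 605.2·(+0.02254)/1.39504 + 231.6 = 241.3768
M2: Pc = R·M2+t = (-0.46311, -0.16396, +1.45715); u = 420.7·(-0.46311)/1.45715 + 309.6 = 175.8921, v = 605.2·(-0.16396)/1.45715 + 231.6 = 163.5015
M3: Pc = R·M3+t = (-0.64770, -0.17954, +1.53516); u = 420.7·(-0.64770)/1.53516 + 309.6 = 132.1005, v = 605.2·(-0.17954)/1.53516 + 231.6 = 160.8218

c0=(112.63, 234.46) c1=(157.28, 241.38) c2=(175.89, 163.50) c3=(132.10, 160.82)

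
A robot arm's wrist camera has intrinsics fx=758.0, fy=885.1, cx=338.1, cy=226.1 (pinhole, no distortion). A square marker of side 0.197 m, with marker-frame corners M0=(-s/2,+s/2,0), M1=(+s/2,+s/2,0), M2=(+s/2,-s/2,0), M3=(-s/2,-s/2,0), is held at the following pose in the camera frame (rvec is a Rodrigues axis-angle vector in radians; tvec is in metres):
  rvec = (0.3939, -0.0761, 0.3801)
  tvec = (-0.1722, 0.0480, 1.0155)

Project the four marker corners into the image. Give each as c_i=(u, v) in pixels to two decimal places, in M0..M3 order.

c0=(118.38, 309.76) c1=(254.20, 364.22) c2=(304.63, 224.33) c3=(160.33, 161.73)

Intrinsics K: fx=758.0, fy=885.1, cx=338.1, cy=226.1
Marker side s = 0.197 m; corners in marker frame (Z=0):
  M0 = (-0.0985, +0.0985, 0)
  M1 = (+0.0985, +0.0985, 0)
  M2 = (+0.0985, -0.0985, 0)
  M3 = (-0.0985, -0.0985, 0)
rvec = (0.3939, -0.0761, 0.3801), |rvec| = θ = 0.55265 rad = 31.665°
Rodrigues: sinθ=0.52495, 1−cosθ=0.14886; R = I + sinθ·[k]× + (1−cosθ)·[k]×²:
    [+0.92676 -0.37565 +0.00069]
    [+0.34643 +0.85396 -0.38825]
    [+0.14526 +0.36005 +0.92155]
t = (-0.1722, 0.0480, 1.0155) m
M0: Pc = R·M0+t = (-0.30049, +0.09799, +1.03666); u = 758.0·(-0.30049)/1.03666 + 338.1 = 118.3844, v = 885.1·(+0.09799)/1.03666 + 226.1 = 309.7650
M1: Pc = R·M1+t = (-0.11792, +0.16624, +1.06527); u = 758.0·(-0.11792)/1.06527 + 338.1 = 254.1962, v = 885.1·(+0.16624)/1.06527 + 226.1 = 364.2221
M2: Pc = R·M2+t = (-0.04391, -0.00199, +0.99434); u = 758.0·(-0.04391)/0.99434 + 338.1 = 304.6252, v = 885.1·(-0.00199)/0.99434 + 226.1 = 224.3277
M3: Pc = R·M3+t = (-0.22648, -0.07024, +0.96573); u = 758.0·(-0.22648)/0.96573 + 338.1 = 160.3326, v = 885.1·(-0.07024)/0.96573 + 226.1 = 161.7254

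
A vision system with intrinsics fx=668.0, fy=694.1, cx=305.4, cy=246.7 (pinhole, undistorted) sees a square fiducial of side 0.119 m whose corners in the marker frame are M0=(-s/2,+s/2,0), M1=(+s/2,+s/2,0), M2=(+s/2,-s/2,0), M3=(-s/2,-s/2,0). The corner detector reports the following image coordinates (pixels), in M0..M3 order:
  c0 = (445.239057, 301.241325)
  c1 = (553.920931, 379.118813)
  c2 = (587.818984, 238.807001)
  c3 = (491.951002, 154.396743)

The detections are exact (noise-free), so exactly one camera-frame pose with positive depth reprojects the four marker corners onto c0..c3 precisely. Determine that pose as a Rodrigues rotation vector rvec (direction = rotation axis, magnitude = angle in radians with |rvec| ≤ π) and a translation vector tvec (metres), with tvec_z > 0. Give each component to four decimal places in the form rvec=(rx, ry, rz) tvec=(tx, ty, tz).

rvec=(-0.2768, -0.5081, 0.4797) tvec=(0.1624, 0.0147, 0.4983)

Intrinsics K: fx=668.0, fy=694.1, cx=305.4, cy=246.7
Marker side s = 0.119 m; corners in marker frame (Z=0):
  M0 = (-0.0595, +0.0595, 0)
  M1 = (+0.0595, +0.0595, 0)
  M2 = (+0.0595, -0.0595, 0)
  M3 = (-0.0595, -0.0595, 0)
Detected image corners:
  c0 = (445.239057, 301.241325) px
  c1 = (553.920931, 379.118813) px
  c2 = (587.818984, 238.807001) px
  c3 = (491.951002, 154.396743) px
Planar DLT: solve 8×8 A·h = b for H (H[2,2]=1):
  H  [+1272.53397 -719.61480 +523.04936]
  H  [+897.62271 +1007.20513 +267.16897]
  H  [+0.79934 -0.73784 +1.00000]
B = K⁻¹H; ‖b₁‖=2.006851, ‖b₂‖=2.006851; λ = 2/(‖b₁‖+‖b₂‖) = 0.498293, sign → tz>0 ⇒ λ=+0.498293
r₁ = λ·B[:,0] = (+0.76714,+0.50283,+0.39831); r₂ = λ·B[:,1] = (-0.36871,+0.85375,-0.36766)
r₃ = r₁×r₂ = (-0.52492,+0.13519,+0.84034); SVD([r₁ r₂ r₃]) → R = UVᵀ:
  R  [+0.76714 -0.36871 -0.52492]
  R  [+0.50283 +0.85375 +0.13519]
  R  [+0.39831 -0.36766 +0.84034]
t = (+0.16236, +0.01469, +0.49829) m
tr R = 2.461234; θ = arccos((tr R − 1)/2) = 0.751571 rad = 43.062°
axis k = ((R−Rᵀ)₃₂, (R−Rᵀ)₁₃, (R−Rᵀ)₂₁) / (2 sinθ) = (-0.368232, -0.676075, +0.638222)
rvec = θ·k = (-0.276753, -0.508119, +0.479669)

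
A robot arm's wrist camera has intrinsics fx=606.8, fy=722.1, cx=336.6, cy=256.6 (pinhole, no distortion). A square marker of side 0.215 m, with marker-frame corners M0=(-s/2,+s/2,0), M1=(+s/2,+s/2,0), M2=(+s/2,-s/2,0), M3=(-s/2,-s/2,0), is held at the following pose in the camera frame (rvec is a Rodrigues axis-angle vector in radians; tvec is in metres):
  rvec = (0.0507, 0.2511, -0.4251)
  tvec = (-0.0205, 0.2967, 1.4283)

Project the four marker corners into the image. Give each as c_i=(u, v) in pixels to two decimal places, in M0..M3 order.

Intrinsics K: fx=606.8, fy=722.1, cx=336.6, cy=256.6
Marker side s = 0.215 m; corners in marker frame (Z=0):
  M0 = (-0.1075, +0.1075, 0)
  M1 = (+0.1075, +0.1075, 0)
  M2 = (+0.1075, -0.1075, 0)
  M3 = (-0.1075, -0.1075, 0)
rvec = (0.0507, 0.2511, -0.4251), |rvec| = θ = 0.49632 rad = 28.437°
Rodrigues: sinθ=0.47619, 1−cosθ=0.12066; R = I + sinθ·[k]× + (1−cosθ)·[k]×²:
    [+0.88060 +0.41410 +0.23036]
    [-0.40163 +0.91023 -0.10093]
    [-0.25147 -0.00364 +0.96786]
t = (-0.0205, 0.2967, 1.4283) m
M0: Pc = R·M0+t = (-0.07065, +0.43772, +1.45494); u = 606.8·(-0.07065)/1.45494 + 336.6 = 307.1350, v = 722.1·(+0.43772)/1.45494 + 256.6 = 473.8461
M1: Pc = R·M1+t = (+0.11868, +0.35137, +1.40088); u = 606.8·(+0.11868)/1.40088 + 336.6 = 388.0072, v = 722.1·(+0.35137)/1.40088 + 256.6 = 437.7207
M2: Pc = R·M2+t = (+0.02965, +0.15568, +1.40166); u = 606.8·(+0.02965)/1.40166 + 336.6 = 349.4356, v = 722.1·(+0.15568)/1.40166 + 256.6 = 336.8005
M3: Pc = R·M3+t = (-0.15968, +0.24203, +1.45572); u = 606.8·(-0.15968)/1.45572 + 336.6 = 270.0395, v = 722.1·(+0.24203)/1.45572 + 256.6 = 376.6547

c0=(307.13, 473.85) c1=(388.01, 437.72) c2=(349.44, 336.80) c3=(270.04, 376.65)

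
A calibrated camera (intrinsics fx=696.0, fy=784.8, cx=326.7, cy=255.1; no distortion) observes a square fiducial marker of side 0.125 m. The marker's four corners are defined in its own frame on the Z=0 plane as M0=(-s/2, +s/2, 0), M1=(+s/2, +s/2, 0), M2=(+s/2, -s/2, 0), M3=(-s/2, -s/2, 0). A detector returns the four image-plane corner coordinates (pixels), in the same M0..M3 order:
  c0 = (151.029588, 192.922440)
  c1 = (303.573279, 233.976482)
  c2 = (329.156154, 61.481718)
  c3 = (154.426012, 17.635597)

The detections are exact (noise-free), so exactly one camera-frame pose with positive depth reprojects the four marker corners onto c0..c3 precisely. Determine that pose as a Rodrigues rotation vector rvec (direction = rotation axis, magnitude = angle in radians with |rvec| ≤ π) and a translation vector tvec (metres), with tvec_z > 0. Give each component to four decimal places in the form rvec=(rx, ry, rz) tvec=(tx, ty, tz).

Intrinsics K: fx=696.0, fy=784.8, cx=326.7, cy=255.1
Marker side s = 0.125 m; corners in marker frame (Z=0):
  M0 = (-0.0625, +0.0625, 0)
  M1 = (+0.0625, +0.0625, 0)
  M2 = (+0.0625, -0.0625, 0)
  M3 = (-0.0625, -0.0625, 0)
Detected image corners:
  c0 = (151.029588, 192.922440) px
  c1 = (303.573279, 233.976482) px
  c2 = (329.156154, 61.481718) px
  c3 = (154.426012, 17.635597) px
Planar DLT: solve 8×8 A·h = b for H (H[2,2]=1):
  H  [+1271.84414 +136.45607 +233.37805]
  H  [+321.96965 +1526.93952 +132.15699]
  H  [-0.13345 +1.07285 +1.00000]
B = K⁻¹H; ‖b₁‖=1.948258, ‖b₂‖=1.948258; λ = 2/(‖b₁‖+‖b₂‖) = 0.513279, sign → tz>0 ⇒ λ=+0.513279
r₁ = λ·B[:,0] = (+0.97010,+0.23284,-0.06850); r₂ = λ·B[:,1] = (-0.15785,+0.81966,+0.55067)
r₃ = r₁×r₂ = (+0.18436,-0.52339,+0.83191); SVD([r₁ r₂ r₃]) → R = UVᵀ:
  R  [+0.97010 -0.15785 +0.18436]
  R  [+0.23284 +0.81966 -0.52339]
  R  [-0.06850 +0.55067 +0.83191]
t = (-0.06882, -0.08041, +0.51328) m
tr R = 2.621667; θ = arccos((tr R − 1)/2) = 0.625222 rad = 35.823°
axis k = ((R−Rᵀ)₃₂, (R−Rᵀ)₁₃, (R−Rᵀ)₂₁) / (2 sinθ) = (+0.917570, +0.216019, +0.333767)
rvec = θ·k = (+0.573685, +0.135060, +0.208679)

rvec=(0.5737, 0.1351, 0.2087) tvec=(-0.0688, -0.0804, 0.5133)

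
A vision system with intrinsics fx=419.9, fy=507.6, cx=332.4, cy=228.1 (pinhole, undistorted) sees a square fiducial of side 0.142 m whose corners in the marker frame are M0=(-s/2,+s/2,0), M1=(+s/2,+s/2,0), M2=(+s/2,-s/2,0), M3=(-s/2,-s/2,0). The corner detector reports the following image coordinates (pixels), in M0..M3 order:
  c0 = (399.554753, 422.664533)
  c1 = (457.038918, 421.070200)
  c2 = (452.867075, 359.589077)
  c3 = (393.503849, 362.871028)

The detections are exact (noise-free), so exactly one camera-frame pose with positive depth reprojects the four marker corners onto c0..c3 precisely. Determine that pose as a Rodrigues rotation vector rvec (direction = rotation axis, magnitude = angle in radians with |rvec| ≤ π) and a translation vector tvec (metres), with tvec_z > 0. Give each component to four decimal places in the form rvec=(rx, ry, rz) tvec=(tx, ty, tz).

Intrinsics K: fx=419.9, fy=507.6, cx=332.4, cy=228.1
Marker side s = 0.142 m; corners in marker frame (Z=0):
  M0 = (-0.0710, +0.0710, 0)
  M1 = (+0.0710, +0.0710, 0)
  M2 = (+0.0710, -0.0710, 0)
  M3 = (-0.0710, -0.0710, 0)
Detected image corners:
  c0 = (399.554753, 422.664533) px
  c1 = (457.038918, 421.070200) px
  c2 = (452.867075, 359.589077) px
  c3 = (393.503849, 362.871028) px
Planar DLT: solve 8×8 A·h = b for H (H[2,2]=1):
  H  [+332.03332 +139.44907 +425.39895]
  H  [-89.98691 +522.00916 +392.08747]
  H  [-0.18623 +0.24279 +1.00000]
B = K⁻¹H; ‖b₁‖=0.961043, ‖b₂‖=0.961043; λ = 2/(‖b₁‖+‖b₂‖) = 1.040536, sign → tz>0 ⇒ λ=+1.040536
r₁ = λ·B[:,0] = (+0.97620,-0.09739,-0.19378); r₂ = λ·B[:,1] = (+0.14557,+0.95655,+0.25263)
r₃ = r₁×r₂ = (+0.16076,-0.27483,+0.94796); SVD([r₁ r₂ r₃]) → R = UVᵀ:
  R  [+0.97620 +0.14557 +0.16076]
  R  [-0.09739 +0.95655 -0.27483]
  R  [-0.19378 +0.25263 +0.94796]
t = (+0.23046, +0.33616, +1.04054) m
tr R = 2.880706; θ = arccos((tr R − 1)/2) = 0.347130 rad = 19.889°
axis k = ((R−Rᵀ)₃₂, (R−Rᵀ)₁₃, (R−Rᵀ)₂₁) / (2 sinθ) = (+0.775222, +0.521078, -0.357084)
rvec = θ·k = (+0.269103, +0.180882, -0.123955)

rvec=(0.2691, 0.1809, -0.1240) tvec=(0.2305, 0.3362, 1.0405)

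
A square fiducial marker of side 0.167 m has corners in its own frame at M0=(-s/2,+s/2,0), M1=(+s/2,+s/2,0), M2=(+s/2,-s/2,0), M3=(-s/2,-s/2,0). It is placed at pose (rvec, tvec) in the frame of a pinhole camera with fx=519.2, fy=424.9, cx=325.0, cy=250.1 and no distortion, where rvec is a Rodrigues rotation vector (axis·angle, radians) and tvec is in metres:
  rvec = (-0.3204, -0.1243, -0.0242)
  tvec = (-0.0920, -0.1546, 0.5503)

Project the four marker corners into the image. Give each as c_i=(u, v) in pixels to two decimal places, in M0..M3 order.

Intrinsics K: fx=519.2, fy=424.9, cx=325.0, cy=250.1
Marker side s = 0.167 m; corners in marker frame (Z=0):
  M0 = (-0.0835, +0.0835, 0)
  M1 = (+0.0835, +0.0835, 0)
  M2 = (+0.0835, -0.0835, 0)
  M3 = (-0.0835, -0.0835, 0)
rvec = (-0.3204, -0.1243, -0.0242), |rvec| = θ = 0.34452 rad = 19.739°
Rodrigues: sinθ=0.33774, 1−cosθ=0.05876; R = I + sinθ·[k]× + (1−cosθ)·[k]×²:
    [+0.99206 +0.04344 -0.11802]
    [-0.00401 +0.94889 +0.31559]
    [+0.12569 -0.31261 +0.94153]
t = (-0.0920, -0.1546, 0.5503) m
M0: Pc = R·M0+t = (-0.17121, -0.07503, +0.51370); u = 519.2·(-0.17121)/0.51370 + 325.0 = 151.9577, v = 424.9·(-0.07503)/0.51370 + 250.1 = 188.0374
M1: Pc = R·M1+t = (-0.00554, -0.07570, +0.53469); u = 519.2·(-0.00554)/0.53469 + 325.0 = 319.6248, v = 424.9·(-0.07570)/0.53469 + 250.1 = 189.9421
M2: Pc = R·M2+t = (-0.01279, -0.23417, +0.58690); u = 519.2·(-0.01279)/0.58690 + 325.0 = 313.6851, v = 424.9·(-0.23417)/0.58690 + 250.1 = 80.5690
M3: Pc = R·M3+t = (-0.17846, -0.23350, +0.56591); u = 519.2·(-0.17846)/0.56591 + 325.0 = 161.2653, v = 424.9·(-0.23350)/0.56591 + 250.1 = 74.7832

c0=(151.96, 188.04) c1=(319.62, 189.94) c2=(313.69, 80.57) c3=(161.27, 74.78)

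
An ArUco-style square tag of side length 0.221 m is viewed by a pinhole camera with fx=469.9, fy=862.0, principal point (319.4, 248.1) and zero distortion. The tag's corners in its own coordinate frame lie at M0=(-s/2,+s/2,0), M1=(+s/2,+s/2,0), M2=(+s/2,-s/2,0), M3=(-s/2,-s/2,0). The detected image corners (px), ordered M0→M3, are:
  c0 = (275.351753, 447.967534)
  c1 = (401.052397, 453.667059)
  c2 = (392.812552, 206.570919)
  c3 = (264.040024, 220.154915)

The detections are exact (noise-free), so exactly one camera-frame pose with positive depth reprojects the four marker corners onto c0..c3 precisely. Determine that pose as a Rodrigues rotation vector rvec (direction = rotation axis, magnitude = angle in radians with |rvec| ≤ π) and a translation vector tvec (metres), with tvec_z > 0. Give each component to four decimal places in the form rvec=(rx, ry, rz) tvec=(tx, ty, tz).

Intrinsics K: fx=469.9, fy=862.0, cx=319.4, cy=248.1
Marker side s = 0.221 m; corners in marker frame (Z=0):
  M0 = (-0.1105, +0.1105, 0)
  M1 = (+0.1105, +0.1105, 0)
  M2 = (+0.1105, -0.1105, 0)
  M3 = (-0.1105, -0.1105, 0)
Detected image corners:
  c0 = (275.351753, 447.967534) px
  c1 = (401.052397, 453.667059) px
  c2 = (392.812552, 206.570919) px
  c3 = (264.040024, 220.154915) px
Planar DLT: solve 8×8 A·h = b for H (H[2,2]=1):
  H  [+453.90480 +90.27961 +330.82116]
  H  [-138.45015 +1118.29046 +333.97097]
  H  [-0.36518 +0.13730 +1.00000]
B = K⁻¹H; ‖b₁‖=1.269126, ‖b₂‖=1.269126; λ = 2/(‖b₁‖+‖b₂‖) = 0.787944, sign → tz>0 ⇒ λ=+0.787944
r₁ = λ·B[:,0] = (+0.95671,-0.04374,-0.28774); r₂ = λ·B[:,1] = (+0.07785,+0.99108,+0.10819)
r₃ = r₁×r₂ = (+0.28045,-0.12590,+0.95158); SVD([r₁ r₂ r₃]) → R = UVᵀ:
  R  [+0.95671 +0.07785 +0.28045]
  R  [-0.04374 +0.99108 -0.12590]
  R  [-0.28774 +0.10819 +0.95158]
t = (+0.01915, +0.07849, +0.78794) m
tr R = 2.899363; θ = arccos((tr R − 1)/2) = 0.318579 rad = 18.253°
axis k = ((R−Rᵀ)₃₂, (R−Rᵀ)₁₃, (R−Rᵀ)₂₁) / (2 sinθ) = (+0.373686, +0.907021, -0.194090)
rvec = θ·k = (+0.119048, +0.288958, -0.061833)

rvec=(0.1190, 0.2890, -0.0618) tvec=(0.0192, 0.0785, 0.7879)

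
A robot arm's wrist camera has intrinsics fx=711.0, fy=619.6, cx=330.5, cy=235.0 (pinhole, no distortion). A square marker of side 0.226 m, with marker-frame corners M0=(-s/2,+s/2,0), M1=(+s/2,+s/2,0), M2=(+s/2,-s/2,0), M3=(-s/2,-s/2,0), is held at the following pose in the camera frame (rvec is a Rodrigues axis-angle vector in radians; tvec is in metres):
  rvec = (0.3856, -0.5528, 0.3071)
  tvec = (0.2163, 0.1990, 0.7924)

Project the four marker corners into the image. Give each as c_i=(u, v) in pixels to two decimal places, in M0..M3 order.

c0=(407.03, 462.38) c1=(542.78, 458.02) c2=(632.80, 324.52) c3=(501.49, 305.07)

Intrinsics K: fx=711.0, fy=619.6, cx=330.5, cy=235.0
Marker side s = 0.226 m; corners in marker frame (Z=0):
  M0 = (-0.1130, +0.1130, 0)
  M1 = (+0.1130, +0.1130, 0)
  M2 = (+0.1130, -0.1130, 0)
  M3 = (-0.1130, -0.1130, 0)
rvec = (0.3856, -0.5528, 0.3071), |rvec| = θ = 0.74067 rad = 42.437°
Rodrigues: sinθ=0.67478, 1−cosθ=0.26198; R = I + sinθ·[k]× + (1−cosθ)·[k]×²:
    [+0.80903 -0.38158 -0.44707]
    [+0.17799 +0.88395 -0.43237]
    [+0.56018 +0.27023 +0.78306]
t = (0.2163, 0.1990, 0.7924) m
M0: Pc = R·M0+t = (+0.08176, +0.27877, +0.75964); u = 711.0·(+0.08176)/0.75964 + 330.5 = 407.0270, v = 619.6·(+0.27877)/0.75964 + 235.0 = 462.3836
M1: Pc = R·M1+t = (+0.26460, +0.31900, +0.88624); u = 711.0·(+0.26460)/0.88624 + 330.5 = 542.7819, v = 619.6·(+0.31900)/0.88624 + 235.0 = 458.0242
M2: Pc = R·M2+t = (+0.35084, +0.11923, +0.82516); u = 711.0·(+0.35084)/0.82516 + 330.5 = 632.7985, v = 619.6·(+0.11923)/0.82516 + 235.0 = 324.5241
M3: Pc = R·M3+t = (+0.16800, +0.07900, +0.69856); u = 711.0·(+0.16800)/0.69856 + 330.5 = 501.4889, v = 619.6·(+0.07900)/0.69856 + 235.0 = 305.0706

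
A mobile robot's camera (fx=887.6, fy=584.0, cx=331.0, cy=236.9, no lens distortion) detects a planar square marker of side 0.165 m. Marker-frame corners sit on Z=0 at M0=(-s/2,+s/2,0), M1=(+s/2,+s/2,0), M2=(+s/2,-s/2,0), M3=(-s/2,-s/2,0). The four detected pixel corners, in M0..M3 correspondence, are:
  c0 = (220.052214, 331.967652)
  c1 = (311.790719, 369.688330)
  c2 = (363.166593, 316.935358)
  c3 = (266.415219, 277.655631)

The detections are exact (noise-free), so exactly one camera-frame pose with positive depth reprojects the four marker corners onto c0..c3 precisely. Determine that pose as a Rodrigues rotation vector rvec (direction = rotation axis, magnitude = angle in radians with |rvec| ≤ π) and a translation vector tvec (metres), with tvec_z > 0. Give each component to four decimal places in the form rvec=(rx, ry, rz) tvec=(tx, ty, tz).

Intrinsics K: fx=887.6, fy=584.0, cx=331.0, cy=236.9
Marker side s = 0.165 m; corners in marker frame (Z=0):
  M0 = (-0.0825, +0.0825, 0)
  M1 = (+0.0825, +0.0825, 0)
  M2 = (+0.0825, -0.0825, 0)
  M3 = (-0.0825, -0.0825, 0)
Detected image corners:
  c0 = (220.052214, 331.967652) px
  c1 = (311.790719, 369.688330) px
  c2 = (363.166593, 316.935358) px
  c3 = (266.415219, 277.655631) px
Planar DLT: solve 8×8 A·h = b for H (H[2,2]=1):
  H  [+559.10097 -208.59626 +289.59179]
  H  [+220.15589 +422.14771 +324.66343]
  H  [-0.04030 +0.30146 +1.00000]
B = K⁻¹H; ‖b₁‖=0.756485, ‖b₂‖=0.756485; λ = 2/(‖b₁‖+‖b₂‖) = 1.321903, sign → tz>0 ⇒ λ=+1.321903
r₁ = λ·B[:,0] = (+0.85254,+0.51994,-0.05328); r₂ = λ·B[:,1] = (-0.45927,+0.79389,+0.39850)
r₃ = r₁×r₂ = (+0.24950,-0.31527,+0.91562); SVD([r₁ r₂ r₃]) → R = UVᵀ:
  R  [+0.85254 -0.45927 +0.24950]
  R  [+0.51994 +0.79389 -0.31527]
  R  [-0.05328 +0.39850 +0.91562]
t = (-0.06167, +0.19866, +1.32190) m
tr R = 2.562047; θ = arccos((tr R − 1)/2) = 0.674493 rad = 38.646°
axis k = ((R−Rᵀ)₃₂, (R−Rᵀ)₁₃, (R−Rᵀ)₂₁) / (2 sinθ) = (+0.571476, +0.242414, +0.783996)
rvec = θ·k = (+0.385457, +0.163507, +0.528800)

rvec=(0.3855, 0.1635, 0.5288) tvec=(-0.0617, 0.1987, 1.3219)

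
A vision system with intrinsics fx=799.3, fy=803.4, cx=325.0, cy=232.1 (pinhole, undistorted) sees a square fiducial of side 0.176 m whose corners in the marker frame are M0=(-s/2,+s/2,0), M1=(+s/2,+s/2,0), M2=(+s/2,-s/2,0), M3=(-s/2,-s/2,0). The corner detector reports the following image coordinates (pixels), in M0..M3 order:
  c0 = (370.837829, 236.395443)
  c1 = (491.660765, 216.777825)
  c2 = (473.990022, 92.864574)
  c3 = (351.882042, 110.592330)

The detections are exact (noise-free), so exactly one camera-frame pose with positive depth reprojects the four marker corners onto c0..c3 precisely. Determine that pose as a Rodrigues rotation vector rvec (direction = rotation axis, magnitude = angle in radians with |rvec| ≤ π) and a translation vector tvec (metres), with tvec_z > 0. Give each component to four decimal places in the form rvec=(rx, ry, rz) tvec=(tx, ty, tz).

Intrinsics K: fx=799.3, fy=803.4, cx=325.0, cy=232.1
Marker side s = 0.176 m; corners in marker frame (Z=0):
  M0 = (-0.0880, +0.0880, 0)
  M1 = (+0.0880, +0.0880, 0)
  M2 = (+0.0880, -0.0880, 0)
  M3 = (-0.0880, -0.0880, 0)
Detected image corners:
  c0 = (370.837829, 236.395443) px
  c1 = (491.660765, 216.777825) px
  c2 = (473.990022, 92.864574) px
  c3 = (351.882042, 110.592330) px
Planar DLT: solve 8×8 A·h = b for H (H[2,2]=1):
  H  [+729.34032 +123.48339 +422.62629]
  H  [-90.86711 +716.94609 +164.33451]
  H  [+0.09290 +0.04611 +1.00000]
B = K⁻¹H; ‖b₁‖=0.890683, ‖b₂‖=0.890683; λ = 2/(‖b₁‖+‖b₂‖) = 1.122734, sign → tz>0 ⇒ λ=+1.122734
r₁ = λ·B[:,0] = (+0.98206,-0.15712,+0.10430); r₂ = λ·B[:,1] = (+0.15240,+0.98696,+0.05176)
r₃ = r₁×r₂ = (-0.11107,-0.03494,+0.99320); SVD([r₁ r₂ r₃]) → R = UVᵀ:
  R  [+0.98206 +0.15240 -0.11107]
  R  [-0.15712 +0.98696 -0.03494]
  R  [+0.10430 +0.05176 +0.99320]
t = (+0.13713, -0.09470, +1.12273) m
tr R = 2.962218; θ = arccos((tr R − 1)/2) = 0.194684 rad = 11.155°
axis k = ((R−Rᵀ)₃₂, (R−Rᵀ)₁₃, (R−Rᵀ)₂₁) / (2 sinθ) = (+0.224090, -0.556627, -0.799969)
rvec = θ·k = (+0.043627, -0.108367, -0.155741)

rvec=(0.0436, -0.1084, -0.1557) tvec=(0.1371, -0.0947, 1.1227)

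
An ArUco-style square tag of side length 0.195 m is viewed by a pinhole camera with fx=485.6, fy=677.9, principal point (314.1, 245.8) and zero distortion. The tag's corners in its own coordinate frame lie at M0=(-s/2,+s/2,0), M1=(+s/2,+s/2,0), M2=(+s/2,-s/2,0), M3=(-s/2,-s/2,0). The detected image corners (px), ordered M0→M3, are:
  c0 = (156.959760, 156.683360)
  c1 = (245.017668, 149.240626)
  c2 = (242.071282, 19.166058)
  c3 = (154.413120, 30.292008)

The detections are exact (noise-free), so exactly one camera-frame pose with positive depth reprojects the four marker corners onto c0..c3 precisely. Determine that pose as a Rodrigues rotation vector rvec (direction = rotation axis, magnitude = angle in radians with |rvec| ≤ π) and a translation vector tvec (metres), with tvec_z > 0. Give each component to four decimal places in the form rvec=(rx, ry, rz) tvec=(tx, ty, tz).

Intrinsics K: fx=485.6, fy=677.9, cx=314.1, cy=245.8
Marker side s = 0.195 m; corners in marker frame (Z=0):
  M0 = (-0.0975, +0.0975, 0)
  M1 = (+0.0975, +0.0975, 0)
  M2 = (+0.0975, -0.0975, 0)
  M3 = (-0.0975, -0.0975, 0)
Detected image corners:
  c0 = (156.959760, 156.683360) px
  c1 = (245.017668, 149.240626) px
  c2 = (242.071282, 19.166058) px
  c3 = (154.413120, 30.292008) px
Planar DLT: solve 8×8 A·h = b for H (H[2,2]=1):
  H  [+420.87941 +10.33982 +198.97628]
  H  [-60.83606 +655.80788 +88.79598]
  H  [-0.14865 -0.01869 +1.00000]
B = K⁻¹H; ‖b₁‖=0.974937, ‖b₂‖=0.974937; λ = 2/(‖b₁‖+‖b₂‖) = 1.025707, sign → tz>0 ⇒ λ=+1.025707
r₁ = λ·B[:,0] = (+0.98762,-0.03676,-0.15247); r₂ = λ·B[:,1] = (+0.03424,+0.99923,-0.01917)
r₃ = r₁×r₂ = (+0.15306,+0.01371,+0.98812); SVD([r₁ r₂ r₃]) → R = UVᵀ:
  R  [+0.98762 +0.03424 +0.15306]
  R  [-0.03676 +0.99923 +0.01371]
  R  [-0.15247 -0.01917 +0.98812]
t = (-0.24317, -0.23756, +1.02571) m
tr R = 2.974976; θ = arccos((tr R − 1)/2) = 0.158355 rad = 9.073°
axis k = ((R−Rᵀ)₃₂, (R−Rᵀ)₁₃, (R−Rᵀ)₂₁) / (2 sinθ) = (-0.104237, +0.968738, -0.225125)
rvec = θ·k = (-0.016507, +0.153405, -0.035650)

rvec=(-0.0165, 0.1534, -0.0356) tvec=(-0.2432, -0.2376, 1.0257)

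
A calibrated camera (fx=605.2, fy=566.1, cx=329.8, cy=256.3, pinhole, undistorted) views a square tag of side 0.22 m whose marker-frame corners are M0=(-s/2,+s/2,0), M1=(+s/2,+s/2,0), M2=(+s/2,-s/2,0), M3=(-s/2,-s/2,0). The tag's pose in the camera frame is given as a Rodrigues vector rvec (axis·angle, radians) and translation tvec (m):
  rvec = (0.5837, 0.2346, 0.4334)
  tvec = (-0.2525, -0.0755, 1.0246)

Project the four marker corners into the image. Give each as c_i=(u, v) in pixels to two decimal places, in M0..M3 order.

c0=(117.20, 233.86) c1=(222.44, 286.32) c2=(253.93, 192.33) c3=(134.28, 134.97)

Intrinsics K: fx=605.2, fy=566.1, cx=329.8, cy=256.3
Marker side s = 0.22 m; corners in marker frame (Z=0):
  M0 = (-0.1100, +0.1100, 0)
  M1 = (+0.1100, +0.1100, 0)
  M2 = (+0.1100, -0.1100, 0)
  M3 = (-0.1100, -0.1100, 0)
rvec = (0.5837, 0.2346, 0.4334), |rvec| = θ = 0.76392 rad = 43.770°
Rodrigues: sinθ=0.69176, 1−cosθ=0.27787; R = I + sinθ·[k]× + (1−cosθ)·[k]×²:
    [+0.88436 -0.32726 +0.33289]
    [+0.45766 +0.74833 -0.48015]
    [-0.09198 +0.57697 +0.81157]
t = (-0.2525, -0.0755, 1.0246) m
M0: Pc = R·M0+t = (-0.38578, -0.04353, +1.09819); u = 605.2·(-0.38578)/1.09819 + 329.8 = 117.2016, v = 566.1·(-0.04353)/1.09819 + 256.3 = 233.8629
M1: Pc = R·M1+t = (-0.19122, +0.05716, +1.07795); u = 605.2·(-0.19122)/1.07795 + 329.8 = 222.4426, v = 566.1·(+0.05716)/1.07795 + 256.3 = 286.3181
M2: Pc = R·M2+t = (-0.11922, -0.10747, +0.95101); u = 605.2·(-0.11922)/0.95101 + 329.8 = 253.9299, v = 566.1·(-0.10747)/0.95101 + 256.3 = 192.3252
M3: Pc = R·M3+t = (-0.31378, -0.20816, +0.97125); u = 605.2·(-0.31378)/0.97125 + 329.8 = 134.2788, v = 566.1·(-0.20816)/0.97125 + 256.3 = 134.9729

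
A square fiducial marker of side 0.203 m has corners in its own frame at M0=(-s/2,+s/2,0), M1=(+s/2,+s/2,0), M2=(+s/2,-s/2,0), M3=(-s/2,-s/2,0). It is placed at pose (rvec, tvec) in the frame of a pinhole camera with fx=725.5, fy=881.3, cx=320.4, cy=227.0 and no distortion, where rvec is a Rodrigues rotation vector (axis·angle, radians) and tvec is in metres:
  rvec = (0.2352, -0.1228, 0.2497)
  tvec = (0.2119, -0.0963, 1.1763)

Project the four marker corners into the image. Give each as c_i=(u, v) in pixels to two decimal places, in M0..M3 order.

Intrinsics K: fx=725.5, fy=881.3, cx=320.4, cy=227.0
Marker side s = 0.203 m; corners in marker frame (Z=0):
  M0 = (-0.1015, +0.1015, 0)
  M1 = (+0.1015, +0.1015, 0)
  M2 = (+0.1015, -0.1015, 0)
  M3 = (-0.1015, -0.1015, 0)
rvec = (0.2352, -0.1228, 0.2497), |rvec| = θ = 0.36435 rad = 20.876°
Rodrigues: sinθ=0.35634, 1−cosθ=0.06564; R = I + sinθ·[k]× + (1−cosθ)·[k]×²:
    [+0.96171 -0.25849 -0.09106]
    [+0.22993 +0.94181 -0.24519]
    [+0.14914 +0.21487 +0.96519]
t = (0.2119, -0.0963, 1.1763) m
M0: Pc = R·M0+t = (+0.08805, -0.02404, +1.18297); u = 725.5·(+0.08805)/1.18297 + 320.4 = 374.3993, v = 881.3·(-0.02404)/1.18297 + 227.0 = 209.0876
M1: Pc = R·M1+t = (+0.28328, +0.02263, +1.21325); u = 725.5·(+0.28328)/1.21325 + 320.4 = 489.7943, v = 881.3·(+0.02263)/1.21325 + 227.0 = 243.4398
M2: Pc = R·M2+t = (+0.33575, -0.16856, +1.16963); u = 725.5·(+0.33575)/1.16963 + 320.4 = 528.6603, v = 881.3·(-0.16856)/1.16963 + 227.0 = 99.9951
M3: Pc = R·M3+t = (+0.14052, -0.21523, +1.13935); u = 725.5·(+0.14052)/1.13935 + 320.4 = 409.8804, v = 881.3·(-0.21523)/1.13935 + 227.0 = 60.5161

c0=(374.40, 209.09) c1=(489.79, 243.44) c2=(528.66, 100.00) c3=(409.88, 60.52)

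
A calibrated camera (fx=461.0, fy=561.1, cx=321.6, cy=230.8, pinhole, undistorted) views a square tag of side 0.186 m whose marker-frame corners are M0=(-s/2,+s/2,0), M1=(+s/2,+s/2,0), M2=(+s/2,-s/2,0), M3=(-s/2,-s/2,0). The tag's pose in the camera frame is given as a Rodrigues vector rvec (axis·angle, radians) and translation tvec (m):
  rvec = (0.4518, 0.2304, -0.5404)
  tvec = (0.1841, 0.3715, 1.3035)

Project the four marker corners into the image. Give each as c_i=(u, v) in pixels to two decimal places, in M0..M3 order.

Intrinsics K: fx=461.0, fy=561.1, cx=321.6, cy=230.8
Marker side s = 0.186 m; corners in marker frame (Z=0):
  M0 = (-0.0930, +0.0930, 0)
  M1 = (+0.0930, +0.0930, 0)
  M2 = (+0.0930, -0.0930, 0)
  M3 = (-0.0930, -0.0930, 0)
rvec = (0.4518, 0.2304, -0.5404), |rvec| = θ = 0.74111 rad = 42.462°
Rodrigues: sinθ=0.67510, 1−cosθ=0.26228; R = I + sinθ·[k]× + (1−cosθ)·[k]×²:
    [+0.83520 +0.54198 +0.09329]
    [-0.44256 +0.76307 -0.47102]
    [-0.32647 +0.35211 +0.87718]
t = (0.1841, 0.3715, 1.3035) m
M0: Pc = R·M0+t = (+0.15683, +0.48362, +1.36661); u = 461.0·(+0.15683)/1.36661 + 321.6 = 374.5040, v = 561.1·(+0.48362)/1.36661 + 230.8 = 429.3657
M1: Pc = R·M1+t = (+0.31218, +0.40131, +1.30588); u = 461.0·(+0.31218)/1.30588 + 321.6 = 431.8041, v = 561.1·(+0.40131)/1.30588 + 230.8 = 403.2299
M2: Pc = R·M2+t = (+0.21137, +0.25938, +1.24039); u = 461.0·(+0.21137)/1.24039 + 321.6 = 400.1567, v = 561.1·(+0.25938)/1.24039 + 230.8 = 348.1305
M3: Pc = R·M3+t = (+0.05602, +0.34169, +1.30112); u = 461.0·(+0.05602)/1.30112 + 321.6 = 341.4494, v = 561.1·(+0.34169)/1.30112 + 230.8 = 378.1534

c0=(374.50, 429.37) c1=(431.80, 403.23) c2=(400.16, 348.13) c3=(341.45, 378.15)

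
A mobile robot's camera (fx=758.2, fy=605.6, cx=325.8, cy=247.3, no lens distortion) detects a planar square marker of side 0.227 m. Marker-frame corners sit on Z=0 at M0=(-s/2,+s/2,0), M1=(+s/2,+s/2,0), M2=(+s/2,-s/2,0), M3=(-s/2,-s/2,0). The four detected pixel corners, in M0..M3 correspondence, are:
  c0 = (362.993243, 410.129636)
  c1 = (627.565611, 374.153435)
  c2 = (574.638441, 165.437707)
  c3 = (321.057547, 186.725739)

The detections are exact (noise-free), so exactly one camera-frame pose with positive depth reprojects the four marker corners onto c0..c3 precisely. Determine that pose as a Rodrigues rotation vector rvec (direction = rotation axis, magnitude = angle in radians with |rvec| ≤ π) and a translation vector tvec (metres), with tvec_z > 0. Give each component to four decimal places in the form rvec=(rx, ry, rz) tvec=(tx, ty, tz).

rvec=(-0.1609, -0.1598, -0.1341) tvec=(0.1236, 0.0348, 0.6288)

Intrinsics K: fx=758.2, fy=605.6, cx=325.8, cy=247.3
Marker side s = 0.227 m; corners in marker frame (Z=0):
  M0 = (-0.1135, +0.1135, 0)
  M1 = (+0.1135, +0.1135, 0)
  M2 = (+0.1135, -0.1135, 0)
  M3 = (-0.1135, -0.1135, 0)
Detected image corners:
  c0 = (362.993243, 410.129636) px
  c1 = (627.565611, 374.153435) px
  c2 = (574.638441, 165.437707) px
  c3 = (321.057547, 186.725739) px
Planar DLT: solve 8×8 A·h = b for H (H[2,2]=1):
  H  [+1267.13422 +98.39723 +474.87178]
  H  [-49.06578 +883.77027 +280.78215]
  H  [+0.26821 -0.23600 +1.00000]
B = K⁻¹H; ‖b₁‖=1.590393, ‖b₂‖=1.590393; λ = 2/(‖b₁‖+‖b₂‖) = 0.628775, sign → tz>0 ⇒ λ=+0.628775
r₁ = λ·B[:,0] = (+0.97837,-0.11981,+0.16864); r₂ = λ·B[:,1] = (+0.14536,+0.97819,-0.14839)
r₃ = r₁×r₂ = (-0.14718,+0.16970,+0.97444); SVD([r₁ r₂ r₃]) → R = UVᵀ:
  R  [+0.97837 +0.14536 -0.14718]
  R  [-0.11981 +0.97819 +0.16970]
  R  [+0.16864 -0.14839 +0.97444]
t = (+0.12363, +0.03476, +0.62878) m
tr R = 2.930999; θ = arccos((tr R − 1)/2) = 0.263441 rad = 15.094°
axis k = ((R−Rᵀ)₃₂, (R−Rᵀ)₁₃, (R−Rᵀ)₂₁) / (2 sinθ) = (-0.610755, -0.606413, -0.509158)
rvec = θ·k = (-0.160898, -0.159754, -0.134133)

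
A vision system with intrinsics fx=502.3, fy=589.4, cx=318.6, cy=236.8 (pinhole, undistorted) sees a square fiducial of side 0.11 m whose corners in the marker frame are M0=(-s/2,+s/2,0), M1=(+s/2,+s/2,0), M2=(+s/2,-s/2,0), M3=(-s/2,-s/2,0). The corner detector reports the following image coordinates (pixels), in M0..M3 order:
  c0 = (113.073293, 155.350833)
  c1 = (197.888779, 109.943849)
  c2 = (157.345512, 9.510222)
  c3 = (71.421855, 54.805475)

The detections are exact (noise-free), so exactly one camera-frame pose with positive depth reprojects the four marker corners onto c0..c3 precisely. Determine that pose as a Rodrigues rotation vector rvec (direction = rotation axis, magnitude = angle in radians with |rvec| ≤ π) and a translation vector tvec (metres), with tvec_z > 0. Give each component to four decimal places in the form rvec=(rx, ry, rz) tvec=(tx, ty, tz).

rvec=(0.0476, -0.0425, -0.4362) tvec=(-0.2167, -0.1553, 0.5934)

Intrinsics K: fx=502.3, fy=589.4, cx=318.6, cy=236.8
Marker side s = 0.11 m; corners in marker frame (Z=0):
  M0 = (-0.0550, +0.0550, 0)
  M1 = (+0.0550, +0.0550, 0)
  M2 = (+0.0550, -0.0550, 0)
  M3 = (-0.0550, -0.0550, 0)
Detected image corners:
  c0 = (113.073293, 155.350833) px
  c1 = (197.888779, 109.943849) px
  c2 = (157.345512, 9.510222) px
  c3 = (71.421855, 54.805475) px
Planar DLT: solve 8×8 A·h = b for H (H[2,2]=1):
  H  [+783.08524 +386.13958 +135.15962]
  H  [-407.99598 +921.19855 +82.59453]
  H  [+0.05206 +0.09295 +1.00000]
B = K⁻¹H; ‖b₁‖=1.685198, ‖b₂‖=1.685198; λ = 2/(‖b₁‖+‖b₂‖) = 0.593402, sign → tz>0 ⇒ λ=+0.593402
r₁ = λ·B[:,0] = (+0.90552,-0.42318,+0.03089); r₂ = λ·B[:,1] = (+0.42119,+0.90529,+0.05516)
r₃ = r₁×r₂ = (-0.05130,-0.03693,+0.99800); SVD([r₁ r₂ r₃]) → R = UVᵀ:
  R  [+0.90552 +0.42119 -0.05130]
  R  [-0.42318 +0.90529 -0.03693]
  R  [+0.03089 +0.05516 +0.99800]
t = (-0.21671, -0.15525, +0.59340) m
tr R = 2.808814; θ = arccos((tr R − 1)/2) = 0.440808 rad = 25.256°
axis k = ((R−Rᵀ)₃₂, (R−Rᵀ)₁₃, (R−Rᵀ)₂₁) / (2 sinθ) = (+0.107917, -0.096321, -0.989483)
rvec = θ·k = (+0.047570, -0.042459, -0.436172)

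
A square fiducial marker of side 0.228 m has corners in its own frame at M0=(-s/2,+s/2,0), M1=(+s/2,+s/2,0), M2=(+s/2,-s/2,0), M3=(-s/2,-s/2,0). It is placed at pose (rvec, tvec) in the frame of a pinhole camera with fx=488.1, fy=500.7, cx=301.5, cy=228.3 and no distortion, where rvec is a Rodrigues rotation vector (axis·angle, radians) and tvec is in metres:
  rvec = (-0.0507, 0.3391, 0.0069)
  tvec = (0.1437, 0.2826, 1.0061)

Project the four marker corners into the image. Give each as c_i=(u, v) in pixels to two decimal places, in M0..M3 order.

c0=(317.69, 419.54) c1=(427.99, 434.40) c2=(428.30, 314.97) c3=(319.14, 308.90)

Intrinsics K: fx=488.1, fy=500.7, cx=301.5, cy=228.3
Marker side s = 0.228 m; corners in marker frame (Z=0):
  M0 = (-0.1140, +0.1140, 0)
  M1 = (+0.1140, +0.1140, 0)
  M2 = (+0.1140, -0.1140, 0)
  M3 = (-0.1140, -0.1140, 0)
rvec = (-0.0507, 0.3391, 0.0069), |rvec| = θ = 0.34294 rad = 19.649°
Rodrigues: sinθ=0.33626, 1−cosθ=0.05823; R = I + sinθ·[k]× + (1−cosθ)·[k]×²:
    [+0.94304 -0.01528 +0.33232]
    [-0.00175 +0.99870 +0.05087]
    [-0.33267 -0.04855 +0.94179]
t = (0.1437, 0.2826, 1.0061) m
M0: Pc = R·M0+t = (+0.03445, +0.39665, +1.03849); u = 488.1·(+0.03445)/1.03849 + 301.5 = 317.6925, v = 500.7·(+0.39665)/1.03849 + 228.3 = 419.5426
M1: Pc = R·M1+t = (+0.24947, +0.39625, +0.96264); u = 488.1·(+0.24947)/0.96264 + 301.5 = 427.9895, v = 500.7·(+0.39625)/0.96264 + 228.3 = 434.4037
M2: Pc = R·M2+t = (+0.25295, +0.16855, +0.97371); u = 488.1·(+0.25295)/0.97371 + 301.5 = 428.2976, v = 500.7·(+0.16855)/0.97371 + 228.3 = 314.9708
M3: Pc = R·M3+t = (+0.03793, +0.16895, +1.04956); u = 488.1·(+0.03793)/1.04956 + 301.5 = 319.1416, v = 500.7·(+0.16895)/1.04956 + 228.3 = 308.8974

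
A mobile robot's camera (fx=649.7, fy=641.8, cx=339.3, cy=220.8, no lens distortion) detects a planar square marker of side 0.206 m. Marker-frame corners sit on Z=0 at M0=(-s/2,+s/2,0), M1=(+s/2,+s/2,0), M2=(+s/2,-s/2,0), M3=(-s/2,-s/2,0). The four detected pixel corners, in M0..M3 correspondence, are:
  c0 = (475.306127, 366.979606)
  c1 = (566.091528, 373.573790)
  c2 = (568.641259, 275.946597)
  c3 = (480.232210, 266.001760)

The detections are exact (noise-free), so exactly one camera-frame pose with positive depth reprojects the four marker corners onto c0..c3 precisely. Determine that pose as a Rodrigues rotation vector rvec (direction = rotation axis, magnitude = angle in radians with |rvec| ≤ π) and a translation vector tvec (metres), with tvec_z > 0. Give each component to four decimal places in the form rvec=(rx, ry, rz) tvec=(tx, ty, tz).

Intrinsics K: fx=649.7, fy=641.8, cx=339.3, cy=220.8
Marker side s = 0.206 m; corners in marker frame (Z=0):
  M0 = (-0.1030, +0.1030, 0)
  M1 = (+0.1030, +0.1030, 0)
  M2 = (+0.1030, -0.1030, 0)
  M3 = (-0.1030, -0.1030, 0)
Detected image corners:
  c0 = (475.306127, 366.979606) px
  c1 = (566.091528, 373.573790) px
  c2 = (568.641259, 275.946597) px
  c3 = (480.232210, 266.001760) px
Planar DLT: solve 8×8 A·h = b for H (H[2,2]=1):
  H  [+525.74720 -81.53125 +523.39365]
  H  [+96.00599 +442.95099 +320.07817]
  H  [+0.17391 -0.12150 +1.00000]
B = K⁻¹H; ‖b₁‖=0.744572, ‖b₂‖=0.744572; λ = 2/(‖b₁‖+‖b₂‖) = 1.343054, sign → tz>0 ⇒ λ=+1.343054
r₁ = λ·B[:,0] = (+0.96484,+0.12055,+0.23357); r₂ = λ·B[:,1] = (-0.08332,+0.98307,-0.16317)
r₃ = r₁×r₂ = (-0.24929,+0.13797,+0.95855); SVD([r₁ r₂ r₃]) → R = UVᵀ:
  R  [+0.96484 -0.08332 -0.24929]
  R  [+0.12055 +0.98307 +0.13797]
  R  [+0.23357 -0.16317 +0.95855]
t = (+0.38056, +0.20775, +1.34305) m
tr R = 2.906459; θ = arccos((tr R − 1)/2) = 0.307049 rad = 17.593°
axis k = ((R−Rᵀ)₃₂, (R−Rᵀ)₁₃, (R−Rᵀ)₂₁) / (2 sinθ) = (-0.498182, -0.798792, +0.337261)
rvec = θ·k = (-0.152967, -0.245269, +0.103556)

rvec=(-0.1530, -0.2453, 0.1036) tvec=(0.3806, 0.2078, 1.3431)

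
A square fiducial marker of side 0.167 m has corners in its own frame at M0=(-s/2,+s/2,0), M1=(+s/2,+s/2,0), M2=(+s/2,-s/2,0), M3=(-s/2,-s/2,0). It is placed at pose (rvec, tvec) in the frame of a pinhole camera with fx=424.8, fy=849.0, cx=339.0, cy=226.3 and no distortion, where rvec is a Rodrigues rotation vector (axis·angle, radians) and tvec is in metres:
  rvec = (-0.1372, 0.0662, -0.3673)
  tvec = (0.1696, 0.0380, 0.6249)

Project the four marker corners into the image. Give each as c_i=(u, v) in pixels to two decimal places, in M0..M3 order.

c0=(422.67, 426.69) c1=(531.98, 344.61) c2=(485.04, 133.32) c3=(380.36, 214.47)

Intrinsics K: fx=424.8, fy=849.0, cx=339.0, cy=226.3
Marker side s = 0.167 m; corners in marker frame (Z=0):
  M0 = (-0.0835, +0.0835, 0)
  M1 = (+0.0835, +0.0835, 0)
  M2 = (+0.0835, -0.0835, 0)
  M3 = (-0.0835, -0.0835, 0)
rvec = (-0.1372, 0.0662, -0.3673), |rvec| = θ = 0.39764 rad = 22.783°
Rodrigues: sinθ=0.38724, 1−cosθ=0.07802; R = I + sinθ·[k]× + (1−cosθ)·[k]×²:
    [+0.93127 +0.35322 +0.08934]
    [-0.36218 +0.92414 +0.12161]
    [-0.03960 -0.14561 +0.98855]
t = (0.1696, 0.0380, 0.6249) m
M0: Pc = R·M0+t = (+0.12133, +0.14541, +0.61605); u = 424.8·(+0.12133)/0.61605 + 339.0 = 422.6657, v = 849.0·(+0.14541)/0.61605 + 226.3 = 426.6920
M1: Pc = R·M1+t = (+0.27685, +0.08492, +0.60943); u = 424.8·(+0.27685)/0.60943 + 339.0 = 531.9783, v = 849.0·(+0.08492)/0.60943 + 226.3 = 344.6069
M2: Pc = R·M2+t = (+0.21787, -0.06941, +0.63375); u = 424.8·(+0.21787)/0.63375 + 339.0 = 485.0352, v = 849.0·(-0.06941)/0.63375 + 226.3 = 133.3186
M3: Pc = R·M3+t = (+0.06235, -0.00892, +0.64037); u = 424.8·(+0.06235)/0.64037 + 339.0 = 380.3584, v = 849.0·(-0.00892)/0.64037 + 226.3 = 214.4687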